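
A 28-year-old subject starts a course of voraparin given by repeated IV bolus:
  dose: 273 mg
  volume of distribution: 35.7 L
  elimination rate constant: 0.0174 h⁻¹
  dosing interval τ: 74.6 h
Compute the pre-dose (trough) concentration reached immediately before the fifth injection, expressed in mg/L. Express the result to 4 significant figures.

2.857 mg/L

C₀ per dose = Dose / Vd = 273 / 35.7 = 7.647 mg/L
Fraction remaining after one interval: r = e^(−kτ) = e^(−0.01740 × 74.6) = 0.2731
Before dose 5, 4 doses have been given (aged 1τ, 2τ, 3τ, 4τ).
C_trough = C₀ × (r + r² + … + r^4) = C₀ × r(1−r^4)/(1−r)
        = 7.647 × 0.2731 × (1 − 0.005563) / (1 − 0.2731) = 2.857 mg/L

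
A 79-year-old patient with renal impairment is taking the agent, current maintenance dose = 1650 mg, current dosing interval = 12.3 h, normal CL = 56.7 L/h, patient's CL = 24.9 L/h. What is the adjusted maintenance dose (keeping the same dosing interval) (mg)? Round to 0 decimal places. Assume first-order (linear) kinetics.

725 mg

To keep the same average steady-state level, dosing rate must scale with clearance.
CL ratio = 24.9 / 56.7 = 0.4392
New dose (same interval) = 1650 × 0.4392 = 724.7 mg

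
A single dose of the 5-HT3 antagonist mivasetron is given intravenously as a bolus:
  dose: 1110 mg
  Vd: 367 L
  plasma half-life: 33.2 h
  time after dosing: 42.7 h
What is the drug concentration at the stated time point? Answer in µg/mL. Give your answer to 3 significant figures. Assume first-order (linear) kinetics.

1.24 µg/mL

C₀ = Dose / Vd = 1110 / 367 = 3.025 mg/L
k = ln2 / t½ = 0.693147 / 33.2 = 0.02088 h⁻¹
C = C₀ · e^(−k·t) = 3.025 × e^(−0.02088 × 42.7)
  = 3.025 × 0.4100 = 1.240 mg/L
(1.240 mg/L = 1.240 µg/mL)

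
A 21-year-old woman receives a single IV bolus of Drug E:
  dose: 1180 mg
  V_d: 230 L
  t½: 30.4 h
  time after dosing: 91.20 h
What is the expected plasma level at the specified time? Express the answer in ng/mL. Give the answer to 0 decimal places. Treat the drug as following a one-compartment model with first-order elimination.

C₀ = Dose / Vd = 1180 / 230 = 5.130 mg/L
k = ln2 / t½ = 0.693147 / 30.4 = 0.02280 h⁻¹
t / t½ = 91.20 / 30.4 = 3 half-lives
C = C₀ × (1/2)^3 = 5.130 × 0.1250 = 0.6413 mg/L
Convert: 0.6413 mg/L × 1000 = 641.3 ng/mL

641 ng/mL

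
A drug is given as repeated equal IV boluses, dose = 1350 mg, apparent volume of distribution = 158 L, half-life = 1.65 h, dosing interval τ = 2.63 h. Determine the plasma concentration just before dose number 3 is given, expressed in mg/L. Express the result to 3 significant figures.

C₀ per dose = Dose / Vd = 1350 / 158 = 8.544 mg/L
k = ln2 / t½ = 0.693147 / 1.65 = 0.4201 h⁻¹
Fraction remaining after one interval: r = e^(−kτ) = e^(−0.4201 × 2.63) = 0.3313
Before dose 3, 2 doses have been given (aged 1τ, 2τ).
C_trough = C₀ × (r + r²) = 8.544 × (0.3313 + 0.1098) = 3.769 mg/L

3.77 mg/L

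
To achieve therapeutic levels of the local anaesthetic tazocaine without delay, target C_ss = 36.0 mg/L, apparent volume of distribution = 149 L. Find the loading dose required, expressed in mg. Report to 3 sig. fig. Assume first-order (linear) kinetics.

LD = Css × Vd = 36.0 × 149 = 5364 mg

5360 mg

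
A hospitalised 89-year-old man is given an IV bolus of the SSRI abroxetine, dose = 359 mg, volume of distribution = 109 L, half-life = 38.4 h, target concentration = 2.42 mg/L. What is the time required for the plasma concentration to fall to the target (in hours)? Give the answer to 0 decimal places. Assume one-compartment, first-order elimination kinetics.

17 h

C₀ = Dose / Vd = 359.0 / 109 = 3.294 mg/L
k = ln2 / t½ = 0.693147 / 38.4 = 0.01805 h⁻¹
t = ln(C₀ / C) / k = ln(3.294 / 2.42) / 0.01805
  = ln(1.361) / 0.01805 = 0.3082 / 0.01805 = 17.07 h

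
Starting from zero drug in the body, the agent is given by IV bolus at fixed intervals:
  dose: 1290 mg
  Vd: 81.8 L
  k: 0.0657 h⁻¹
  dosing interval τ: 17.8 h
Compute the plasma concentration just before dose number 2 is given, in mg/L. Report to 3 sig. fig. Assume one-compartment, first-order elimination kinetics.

4.90 mg/L

C₀ per dose = Dose / Vd = 1290 / 81.8 = 15.77 mg/L
Fraction remaining after one interval: r = e^(−kτ) = e^(−0.06570 × 17.8) = 0.3105
Before dose 2, 1 dose has been given (aged 1τ).
C_trough = C₀ × r = 15.77 × 0.3105 = 4.897 mg/L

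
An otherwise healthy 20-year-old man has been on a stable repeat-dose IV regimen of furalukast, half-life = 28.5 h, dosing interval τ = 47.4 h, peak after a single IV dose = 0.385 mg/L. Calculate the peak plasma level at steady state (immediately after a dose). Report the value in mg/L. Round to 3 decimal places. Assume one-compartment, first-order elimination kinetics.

k = ln2 / t½ = 0.693147 / 28.5 = 0.02432 h⁻¹
e^(−kτ) = e^(−0.02432 × 47.4) = 0.3158
Accumulation ratio R = 1 / (1 − e^(−kτ)) = 1 / (1 − 0.3158) = 1.462
Steady-state peak = C₀ × R = 0.385 × 1.462 = 0.5629 mg/L

0.563 mg/L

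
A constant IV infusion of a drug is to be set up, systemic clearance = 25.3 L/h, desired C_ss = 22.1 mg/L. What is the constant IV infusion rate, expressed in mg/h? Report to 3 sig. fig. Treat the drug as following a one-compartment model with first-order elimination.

559 mg/h

At steady state, infusion rate R₀ = Css × CL = 22.1 × 25.30 = 559.1 mg/h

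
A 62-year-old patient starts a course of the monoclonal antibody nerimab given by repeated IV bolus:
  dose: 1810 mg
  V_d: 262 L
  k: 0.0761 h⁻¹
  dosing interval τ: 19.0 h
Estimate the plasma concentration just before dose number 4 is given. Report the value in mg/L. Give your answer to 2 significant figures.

2.1 mg/L

C₀ per dose = Dose / Vd = 1810 / 262 = 6.908 mg/L
Fraction remaining after one interval: r = e^(−kτ) = e^(−0.07610 × 19.0) = 0.2355
Before dose 4, 3 doses have been given (aged 1τ, 2τ, 3τ).
C_trough = C₀ × (r + r² + … + r^3) = C₀ × r(1−r^3)/(1−r)
        = 6.908 × 0.2355 × (1 − 0.01306) / (1 − 0.2355) = 2.100 mg/L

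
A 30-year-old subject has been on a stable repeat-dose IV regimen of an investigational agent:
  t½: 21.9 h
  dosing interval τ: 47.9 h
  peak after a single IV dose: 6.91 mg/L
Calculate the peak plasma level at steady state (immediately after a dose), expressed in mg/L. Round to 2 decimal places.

k = ln2 / t½ = 0.693147 / 21.9 = 0.03165 h⁻¹
e^(−kτ) = e^(−0.03165 × 47.9) = 0.2196
Accumulation ratio R = 1 / (1 − e^(−kτ)) = 1 / (1 − 0.2196) = 1.281
Steady-state peak = C₀ × R = 6.91 × 1.281 = 8.852 mg/L

8.85 mg/L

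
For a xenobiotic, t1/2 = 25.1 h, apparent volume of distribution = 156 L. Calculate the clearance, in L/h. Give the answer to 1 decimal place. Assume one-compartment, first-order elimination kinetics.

k = ln2 / t½ = 0.693147 / 25.1 = 0.02762 h⁻¹
CL = k × Vd = 0.02762 × 156 = 4.309 L/h

4.3 L/h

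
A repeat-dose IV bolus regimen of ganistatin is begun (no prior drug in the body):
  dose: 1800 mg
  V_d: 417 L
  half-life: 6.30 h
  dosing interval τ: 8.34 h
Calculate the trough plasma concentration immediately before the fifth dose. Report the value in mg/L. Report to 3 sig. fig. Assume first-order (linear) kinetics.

2.80 mg/L

C₀ per dose = Dose / Vd = 1800 / 417 = 4.317 mg/L
k = ln2 / t½ = 0.693147 / 6.30 = 0.1100 h⁻¹
Fraction remaining after one interval: r = e^(−kτ) = e^(−0.1100 × 8.34) = 0.3996
Before dose 5, 4 doses have been given (aged 1τ, 2τ, 3τ, 4τ).
C_trough = C₀ × (r + r² + … + r^4) = C₀ × r(1−r^4)/(1−r)
        = 4.317 × 0.3996 × (1 − 0.02550) / (1 − 0.3996) = 2.800 mg/L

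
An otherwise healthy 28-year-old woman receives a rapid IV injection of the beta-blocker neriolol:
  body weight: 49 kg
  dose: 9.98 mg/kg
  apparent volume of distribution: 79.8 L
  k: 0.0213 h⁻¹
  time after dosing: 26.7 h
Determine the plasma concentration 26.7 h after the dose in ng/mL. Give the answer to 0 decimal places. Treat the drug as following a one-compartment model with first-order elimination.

3470 ng/mL

Total dose = 9.98 × 49 = 489.0 mg
C₀ = Dose / Vd = 489.0 / 79.8 = 6.128 mg/L
C = C₀ · e^(−k·t) = 6.128 × e^(−0.02130 × 26.7)
  = 6.128 × 0.5663 = 3.470 mg/L
Convert: 3.470 mg/L × 1000 = 3470 ng/mL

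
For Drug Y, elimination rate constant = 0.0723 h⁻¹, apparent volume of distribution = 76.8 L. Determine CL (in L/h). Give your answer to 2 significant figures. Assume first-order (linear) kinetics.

5.6 L/h

CL = k × Vd = 0.0723 × 76.8 = 5.553 L/h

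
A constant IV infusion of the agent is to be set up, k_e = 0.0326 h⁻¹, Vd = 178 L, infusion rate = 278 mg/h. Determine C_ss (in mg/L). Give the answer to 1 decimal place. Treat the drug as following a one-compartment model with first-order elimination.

CL = k × Vd = 0.03260 × 178 = 5.803 L/h
At steady state Css = R₀ / CL = 278 / 5.803 = 47.91 mg/L

47.9 mg/L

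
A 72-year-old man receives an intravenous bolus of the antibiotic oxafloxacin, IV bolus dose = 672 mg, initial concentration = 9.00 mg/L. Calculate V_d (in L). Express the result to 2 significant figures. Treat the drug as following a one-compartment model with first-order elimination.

75 L

Vd = Dose / C₀ = 672.0 / 9.00 = 74.67 L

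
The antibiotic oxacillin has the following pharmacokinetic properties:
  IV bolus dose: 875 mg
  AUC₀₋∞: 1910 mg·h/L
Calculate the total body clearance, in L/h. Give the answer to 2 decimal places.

CL = Dose / AUC = 875 / 1910 = 0.4581 L/h

0.46 L/h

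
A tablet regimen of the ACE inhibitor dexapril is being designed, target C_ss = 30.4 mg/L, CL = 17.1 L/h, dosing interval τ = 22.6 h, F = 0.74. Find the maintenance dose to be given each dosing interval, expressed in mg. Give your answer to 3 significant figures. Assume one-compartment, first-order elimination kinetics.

At steady state, F × (Dose/τ) = Css × CL.
Dose = Css × CL × τ / F = 30.4 × 17.10 × 22.6 / 0.74 = 15880 mg

15900 mg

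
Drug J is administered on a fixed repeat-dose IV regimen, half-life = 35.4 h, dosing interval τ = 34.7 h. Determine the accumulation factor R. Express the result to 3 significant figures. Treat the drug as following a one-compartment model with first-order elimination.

2.03

k = ln2 / t½ = 0.693147 / 35.4 = 0.01958 h⁻¹
e^(−kτ) = e^(−0.01958 × 34.7) = 0.5069
Accumulation ratio R = 1 / (1 − e^(−kτ)) = 1 / (1 − 0.5069) = 2.028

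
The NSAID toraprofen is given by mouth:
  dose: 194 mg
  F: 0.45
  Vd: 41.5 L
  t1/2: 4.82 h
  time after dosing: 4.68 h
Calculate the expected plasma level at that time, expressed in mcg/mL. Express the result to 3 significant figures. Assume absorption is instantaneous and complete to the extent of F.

1.07 mcg/mL

Amount reaching circulation = F × Dose = 0.45 × 194.0 = 87.30 mg
C₀ = F·Dose / Vd = 87.30 / 41.5 = 2.104 mg/L
k = ln2 / t½ = 0.693147 / 4.82 = 0.1438 h⁻¹
C = C₀ · e^(−k·t) = 2.104 × e^(−0.1438 × 4.68)
  = 2.104 × 0.5102 = 1.073 mg/L
(1.073 mg/L = 1.073 mcg/mL)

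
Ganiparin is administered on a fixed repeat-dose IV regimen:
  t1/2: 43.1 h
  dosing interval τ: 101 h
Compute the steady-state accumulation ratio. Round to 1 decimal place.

k = ln2 / t½ = 0.693147 / 43.1 = 0.01608 h⁻¹
e^(−kτ) = e^(−0.01608 × 101) = 0.1971
Accumulation ratio R = 1 / (1 − e^(−kτ)) = 1 / (1 − 0.1971) = 1.245

1.2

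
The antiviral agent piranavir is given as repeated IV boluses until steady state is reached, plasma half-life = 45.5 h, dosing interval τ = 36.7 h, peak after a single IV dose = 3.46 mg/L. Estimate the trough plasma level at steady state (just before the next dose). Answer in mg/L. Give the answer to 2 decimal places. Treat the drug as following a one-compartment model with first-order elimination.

4.62 mg/L

k = ln2 / t½ = 0.693147 / 45.5 = 0.01523 h⁻¹
e^(−kτ) = e^(−0.01523 × 36.7) = 0.5718
Accumulation ratio R = 1 / (1 − e^(−kτ)) = 1 / (1 − 0.5718) = 2.335
Steady-state trough = C₀ × R × e^(−kτ) = 3.46 × 2.335 × 0.5718 = 4.620 mg/L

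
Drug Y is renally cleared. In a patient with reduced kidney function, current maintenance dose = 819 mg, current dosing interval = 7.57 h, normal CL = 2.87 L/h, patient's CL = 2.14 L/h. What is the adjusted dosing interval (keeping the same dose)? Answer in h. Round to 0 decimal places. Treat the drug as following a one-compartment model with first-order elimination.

10 h

To keep the same average steady-state level, dosing rate must scale with clearance.
CL ratio = 2.14 / 2.87 = 0.7456
New interval (same dose) = 7.57 / 0.7456 = 10.15 h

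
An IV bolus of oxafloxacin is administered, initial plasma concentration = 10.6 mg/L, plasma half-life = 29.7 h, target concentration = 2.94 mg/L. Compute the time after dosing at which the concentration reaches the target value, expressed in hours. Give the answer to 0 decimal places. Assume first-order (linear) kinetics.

k = ln2 / t½ = 0.693147 / 29.7 = 0.02334 h⁻¹
t = ln(C₀ / C) / k = ln(10.60 / 2.94) / 0.02334
  = ln(3.605) / 0.02334 = 1.282 / 0.02334 = 54.93 h

55 h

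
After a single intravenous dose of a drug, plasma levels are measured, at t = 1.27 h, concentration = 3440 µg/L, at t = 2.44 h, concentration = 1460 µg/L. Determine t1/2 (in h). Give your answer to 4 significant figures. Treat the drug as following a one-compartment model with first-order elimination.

k = ln(C₁/C₂) / (t₂ − t₁) = ln(3440/1460) / (2.44 − 1.27)
  = 0.8570 / 1.170 = 0.7325 h⁻¹
t½ = ln2 / k = 0.693147 / 0.7325 = 0.9463 h

0.9463 h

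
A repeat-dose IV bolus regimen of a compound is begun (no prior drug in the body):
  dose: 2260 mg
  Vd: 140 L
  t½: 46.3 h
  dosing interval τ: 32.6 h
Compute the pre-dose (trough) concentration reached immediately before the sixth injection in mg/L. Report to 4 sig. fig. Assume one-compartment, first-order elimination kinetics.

23.42 mg/L

C₀ per dose = Dose / Vd = 2260 / 140 = 16.14 mg/L
k = ln2 / t½ = 0.693147 / 46.3 = 0.01497 h⁻¹
Fraction remaining after one interval: r = e^(−kτ) = e^(−0.01497 × 32.6) = 0.6138
Before dose 6, 5 doses have been given (aged 1τ, 2τ, 3τ, 4τ, 5τ).
C_trough = C₀ × (r + r² + … + r^5) = C₀ × r(1−r^5)/(1−r)
        = 16.14 × 0.6138 × (1 − 0.08712) / (1 − 0.6138) = 23.42 mg/L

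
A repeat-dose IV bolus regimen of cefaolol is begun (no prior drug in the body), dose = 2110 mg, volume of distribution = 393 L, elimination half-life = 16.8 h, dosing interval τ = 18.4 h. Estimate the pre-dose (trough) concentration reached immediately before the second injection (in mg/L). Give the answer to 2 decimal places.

C₀ per dose = Dose / Vd = 2110 / 393 = 5.369 mg/L
k = ln2 / t½ = 0.693147 / 16.8 = 0.04126 h⁻¹
Fraction remaining after one interval: r = e^(−kτ) = e^(−0.04126 × 18.4) = 0.4680
Before dose 2, 1 dose has been given (aged 1τ).
C_trough = C₀ × r = 5.369 × 0.4680 = 2.513 mg/L

2.51 mg/L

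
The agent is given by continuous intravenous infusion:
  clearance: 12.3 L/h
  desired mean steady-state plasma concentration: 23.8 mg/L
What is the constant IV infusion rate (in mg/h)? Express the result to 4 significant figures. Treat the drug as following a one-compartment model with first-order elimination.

At steady state, infusion rate R₀ = Css × CL = 23.8 × 12.30 = 292.7 mg/h

292.7 mg/h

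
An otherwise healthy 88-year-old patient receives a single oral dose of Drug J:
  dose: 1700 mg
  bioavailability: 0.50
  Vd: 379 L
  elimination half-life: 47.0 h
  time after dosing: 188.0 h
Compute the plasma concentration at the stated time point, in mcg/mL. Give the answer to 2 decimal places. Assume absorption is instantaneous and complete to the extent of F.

0.14 mcg/mL

Amount reaching circulation = F × Dose = 0.50 × 1700 = 850.0 mg
C₀ = F·Dose / Vd = 850.0 / 379 = 2.243 mg/L
k = ln2 / t½ = 0.693147 / 47.0 = 0.01475 h⁻¹
t / t½ = 188.0 / 47.0 = 4 half-lives
C = C₀ × (1/2)^4 = 2.243 × 0.06250 = 0.1402 mg/L
(0.1402 mg/L = 0.1402 mcg/mL)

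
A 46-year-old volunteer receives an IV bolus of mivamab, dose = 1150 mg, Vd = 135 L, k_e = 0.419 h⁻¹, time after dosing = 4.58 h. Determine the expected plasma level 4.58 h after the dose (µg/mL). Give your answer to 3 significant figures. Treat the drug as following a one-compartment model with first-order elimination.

C₀ = Dose / Vd = 1150 / 135 = 8.519 mg/L
C = C₀ · e^(−k·t) = 8.519 × e^(−0.4190 × 4.58)
  = 8.519 × 0.1468 = 1.251 mg/L
(1.251 mg/L = 1.251 µg/mL)

1.25 µg/mL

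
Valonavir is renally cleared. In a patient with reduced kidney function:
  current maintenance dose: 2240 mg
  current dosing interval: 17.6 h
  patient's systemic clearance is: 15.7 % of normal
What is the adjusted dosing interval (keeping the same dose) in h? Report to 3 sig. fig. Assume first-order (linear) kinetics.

112 h

To keep the same average steady-state level, dosing rate must scale with clearance.
CL ratio = 15.7 / 100 = 0.1570
New interval (same dose) = 17.6 / 0.1570 = 112.1 h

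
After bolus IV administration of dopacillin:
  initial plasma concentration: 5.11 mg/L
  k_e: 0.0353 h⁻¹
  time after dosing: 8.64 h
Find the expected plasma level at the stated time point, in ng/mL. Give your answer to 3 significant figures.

C = C₀ · e^(−k·t) = 5.110 × e^(−0.03530 × 8.64)
  = 5.110 × 0.7371 = 3.767 mg/L
Convert: 3.767 mg/L × 1000 = 3767 ng/mL

3770 ng/mL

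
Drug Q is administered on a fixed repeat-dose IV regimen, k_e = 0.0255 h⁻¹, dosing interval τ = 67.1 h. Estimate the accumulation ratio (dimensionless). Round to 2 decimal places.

e^(−kτ) = e^(−0.02550 × 67.1) = 0.1807
Accumulation ratio R = 1 / (1 − e^(−kτ)) = 1 / (1 − 0.1807) = 1.221

1.22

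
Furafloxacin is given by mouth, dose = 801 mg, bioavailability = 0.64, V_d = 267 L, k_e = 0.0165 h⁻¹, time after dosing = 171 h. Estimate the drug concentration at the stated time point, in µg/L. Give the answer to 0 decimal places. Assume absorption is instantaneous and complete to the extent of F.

Amount reaching circulation = F × Dose = 0.64 × 801.0 = 512.6 mg
C₀ = F·Dose / Vd = 512.6 / 267 = 1.920 mg/L
C = C₀ · e^(−k·t) = 1.920 × e^(−0.01650 × 171)
  = 1.920 × 0.05952 = 0.1143 mg/L
Convert: 0.1143 mg/L × 1000 = 114.3 µg/L

114 µg/L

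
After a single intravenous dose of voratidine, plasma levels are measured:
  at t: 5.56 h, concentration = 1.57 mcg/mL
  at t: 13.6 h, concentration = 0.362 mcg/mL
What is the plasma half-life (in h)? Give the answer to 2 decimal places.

3.80 h

k = ln(C₁/C₂) / (t₂ − t₁) = ln(1.57/0.362) / (13.6 − 5.56)
  = 1.467 / 8.040 = 0.1825 h⁻¹
t½ = ln2 / k = 0.693147 / 0.1825 = 3.798 h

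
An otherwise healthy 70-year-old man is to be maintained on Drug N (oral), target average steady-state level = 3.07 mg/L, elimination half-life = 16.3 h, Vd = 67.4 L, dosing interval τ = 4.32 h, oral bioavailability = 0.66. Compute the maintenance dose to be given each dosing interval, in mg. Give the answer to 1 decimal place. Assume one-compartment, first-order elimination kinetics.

57.6 mg

k = ln2 / t½ = 0.693147 / 16.3 = 0.04252 h⁻¹
CL = k × Vd = 0.04252 × 67.4 = 2.866 L/h
At steady state, F × (Dose/τ) = Css × CL.
Dose = Css × CL × τ / F = 3.07 × 2.866 × 4.32 / 0.66 = 57.59 mg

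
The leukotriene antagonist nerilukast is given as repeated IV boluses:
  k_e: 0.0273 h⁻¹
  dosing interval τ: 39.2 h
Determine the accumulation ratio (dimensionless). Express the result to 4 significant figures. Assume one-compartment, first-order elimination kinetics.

e^(−kτ) = e^(−0.02730 × 39.2) = 0.3430
Accumulation ratio R = 1 / (1 − e^(−kτ)) = 1 / (1 − 0.3430) = 1.522

1.522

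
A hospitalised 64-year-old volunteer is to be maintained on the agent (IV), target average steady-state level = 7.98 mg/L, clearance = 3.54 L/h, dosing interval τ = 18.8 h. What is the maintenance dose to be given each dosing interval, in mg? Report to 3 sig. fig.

531 mg

At steady state, Dose/τ = Css × CL.
Dose = Css × CL × τ = 7.98 × 3.540 × 18.8 = 531.1 mg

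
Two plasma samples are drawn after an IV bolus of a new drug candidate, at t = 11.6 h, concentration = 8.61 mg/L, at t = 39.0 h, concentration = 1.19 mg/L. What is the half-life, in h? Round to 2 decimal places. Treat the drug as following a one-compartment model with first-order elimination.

k = ln(C₁/C₂) / (t₂ − t₁) = ln(8.61/1.19) / (39.0 − 11.6)
  = 1.979 / 27.40 = 0.07223 h⁻¹
t½ = ln2 / k = 0.693147 / 0.07223 = 9.596 h

9.60 h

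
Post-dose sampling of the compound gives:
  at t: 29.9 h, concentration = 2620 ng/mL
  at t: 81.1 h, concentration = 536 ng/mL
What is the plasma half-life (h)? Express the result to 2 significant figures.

k = ln(C₁/C₂) / (t₂ − t₁) = ln(2620/536) / (81.1 − 29.9)
  = 1.587 / 51.20 = 0.03100 h⁻¹
t½ = ln2 / k = 0.693147 / 0.03100 = 22.36 h

22 h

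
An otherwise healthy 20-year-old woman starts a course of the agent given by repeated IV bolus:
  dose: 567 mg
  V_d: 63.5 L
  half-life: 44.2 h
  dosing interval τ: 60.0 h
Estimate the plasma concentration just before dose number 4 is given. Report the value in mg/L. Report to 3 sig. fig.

C₀ per dose = Dose / Vd = 567 / 63.5 = 8.929 mg/L
k = ln2 / t½ = 0.693147 / 44.2 = 0.01568 h⁻¹
Fraction remaining after one interval: r = e^(−kτ) = e^(−0.01568 × 60.0) = 0.3903
Before dose 4, 3 doses have been given (aged 1τ, 2τ, 3τ).
C_trough = C₀ × (r + r² + … + r^3) = C₀ × r(1−r^3)/(1−r)
        = 8.929 × 0.3903 × (1 − 0.05946) / (1 − 0.3903) = 5.376 mg/L

5.38 mg/L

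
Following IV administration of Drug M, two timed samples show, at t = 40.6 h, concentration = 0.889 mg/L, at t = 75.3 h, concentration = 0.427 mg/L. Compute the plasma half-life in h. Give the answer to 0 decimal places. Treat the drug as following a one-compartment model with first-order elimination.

k = ln(C₁/C₂) / (t₂ − t₁) = ln(0.889/0.427) / (75.3 − 40.6)
  = 0.7333 / 34.70 = 0.02113 h⁻¹
t½ = ln2 / k = 0.693147 / 0.02113 = 32.80 h

33 h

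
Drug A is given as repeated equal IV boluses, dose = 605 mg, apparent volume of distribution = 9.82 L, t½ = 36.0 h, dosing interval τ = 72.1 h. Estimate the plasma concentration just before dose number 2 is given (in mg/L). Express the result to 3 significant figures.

15.4 mg/L

C₀ per dose = Dose / Vd = 605 / 9.82 = 61.61 mg/L
k = ln2 / t½ = 0.693147 / 36.0 = 0.01925 h⁻¹
Fraction remaining after one interval: r = e^(−kτ) = e^(−0.01925 × 72.1) = 0.2496
Before dose 2, 1 dose has been given (aged 1τ).
C_trough = C₀ × r = 61.61 × 0.2496 = 15.38 mg/L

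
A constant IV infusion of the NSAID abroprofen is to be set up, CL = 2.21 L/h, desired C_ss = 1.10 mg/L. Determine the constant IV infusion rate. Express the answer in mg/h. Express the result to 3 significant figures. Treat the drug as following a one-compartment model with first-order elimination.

At steady state, infusion rate R₀ = Css × CL = 1.10 × 2.210 = 2.431 mg/h

2.43 mg/h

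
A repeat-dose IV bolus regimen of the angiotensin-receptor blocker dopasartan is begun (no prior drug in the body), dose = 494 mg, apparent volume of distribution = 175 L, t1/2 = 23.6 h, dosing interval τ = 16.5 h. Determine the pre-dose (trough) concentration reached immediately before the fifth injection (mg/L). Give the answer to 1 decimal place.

C₀ per dose = Dose / Vd = 494 / 175 = 2.823 mg/L
k = ln2 / t½ = 0.693147 / 23.6 = 0.02937 h⁻¹
Fraction remaining after one interval: r = e^(−kτ) = e^(−0.02937 × 16.5) = 0.6159
Before dose 5, 4 doses have been given (aged 1τ, 2τ, 3τ, 4τ).
C_trough = C₀ × (r + r² + … + r^4) = C₀ × r(1−r^4)/(1−r)
        = 2.823 × 0.6159 × (1 − 0.1439) / (1 − 0.6159) = 3.875 mg/L

3.9 mg/L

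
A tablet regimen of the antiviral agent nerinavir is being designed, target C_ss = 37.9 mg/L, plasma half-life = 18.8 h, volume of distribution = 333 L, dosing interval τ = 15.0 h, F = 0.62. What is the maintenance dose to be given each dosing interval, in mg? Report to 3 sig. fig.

k = ln2 / t½ = 0.693147 / 18.8 = 0.03687 h⁻¹
CL = k × Vd = 0.03687 × 333 = 12.28 L/h
At steady state, F × (Dose/τ) = Css × CL.
Dose = Css × CL × τ / F = 37.9 × 12.28 × 15.0 / 0.62 = 11260 mg

11300 mg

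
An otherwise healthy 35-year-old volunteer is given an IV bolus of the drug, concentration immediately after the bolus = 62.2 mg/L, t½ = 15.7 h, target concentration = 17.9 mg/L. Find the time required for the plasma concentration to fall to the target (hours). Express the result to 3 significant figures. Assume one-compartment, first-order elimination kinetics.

28.2 h

k = ln2 / t½ = 0.693147 / 15.7 = 0.04415 h⁻¹
t = ln(C₀ / C) / k = ln(62.20 / 17.9) / 0.04415
  = ln(3.475) / 0.04415 = 1.246 / 0.04415 = 28.22 h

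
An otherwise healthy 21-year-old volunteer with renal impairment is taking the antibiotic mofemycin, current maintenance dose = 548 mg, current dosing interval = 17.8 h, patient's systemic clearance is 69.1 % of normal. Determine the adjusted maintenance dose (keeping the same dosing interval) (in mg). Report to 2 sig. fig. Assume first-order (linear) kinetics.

380 mg

To keep the same average steady-state level, dosing rate must scale with clearance.
CL ratio = 69.1 / 100 = 0.6910
New dose (same interval) = 548 × 0.6910 = 378.7 mg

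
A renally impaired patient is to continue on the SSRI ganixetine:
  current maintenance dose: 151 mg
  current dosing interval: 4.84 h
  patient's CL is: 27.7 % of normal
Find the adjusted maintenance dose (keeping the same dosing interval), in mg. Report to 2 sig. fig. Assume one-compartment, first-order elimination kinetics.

42 mg

To keep the same average steady-state level, dosing rate must scale with clearance.
CL ratio = 27.7 / 100 = 0.2770
New dose (same interval) = 151 × 0.2770 = 41.83 mg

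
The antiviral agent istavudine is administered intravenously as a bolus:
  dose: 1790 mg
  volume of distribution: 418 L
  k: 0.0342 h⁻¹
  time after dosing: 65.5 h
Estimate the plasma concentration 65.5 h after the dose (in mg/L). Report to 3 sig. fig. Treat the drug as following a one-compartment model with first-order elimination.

C₀ = Dose / Vd = 1790 / 418 = 4.282 mg/L
C = C₀ · e^(−k·t) = 4.282 × e^(−0.03420 × 65.5)
  = 4.282 × 0.1064 = 0.4556 mg/L

0.456 mg/L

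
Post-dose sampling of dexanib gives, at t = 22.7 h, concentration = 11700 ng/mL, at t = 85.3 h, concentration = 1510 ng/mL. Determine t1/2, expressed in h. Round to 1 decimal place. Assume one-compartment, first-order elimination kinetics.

21.2 h

k = ln(C₁/C₂) / (t₂ − t₁) = ln(11700/1510) / (85.3 − 22.7)
  = 2.047 / 62.60 = 0.03270 h⁻¹
t½ = ln2 / k = 0.693147 / 0.03270 = 21.20 h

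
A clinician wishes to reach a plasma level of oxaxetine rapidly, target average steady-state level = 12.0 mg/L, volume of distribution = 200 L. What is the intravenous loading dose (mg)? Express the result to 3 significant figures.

LD = Css × Vd = 12.0 × 200 = 2400 mg

2400 mg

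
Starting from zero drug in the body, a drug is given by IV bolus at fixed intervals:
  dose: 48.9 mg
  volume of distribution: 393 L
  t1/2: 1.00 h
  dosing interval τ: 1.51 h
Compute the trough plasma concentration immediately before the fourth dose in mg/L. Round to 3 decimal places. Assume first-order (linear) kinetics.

0.064 mg/L

C₀ per dose = Dose / Vd = 48.9 / 393 = 0.1244 mg/L
k = ln2 / t½ = 0.693147 / 1.00 = 0.6931 h⁻¹
Fraction remaining after one interval: r = e^(−kτ) = e^(−0.6931 × 1.51) = 0.3511
Before dose 4, 3 doses have been given (aged 1τ, 2τ, 3τ).
C_trough = C₀ × (r + r² + … + r^3) = C₀ × r(1−r^3)/(1−r)
        = 0.1244 × 0.3511 × (1 − 0.04328) / (1 − 0.3511) = 0.06440 mg/L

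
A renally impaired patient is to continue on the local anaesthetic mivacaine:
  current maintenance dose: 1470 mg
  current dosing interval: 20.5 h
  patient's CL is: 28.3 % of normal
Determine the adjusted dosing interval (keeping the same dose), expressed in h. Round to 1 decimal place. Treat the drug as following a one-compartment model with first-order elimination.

To keep the same average steady-state level, dosing rate must scale with clearance.
CL ratio = 28.3 / 100 = 0.2830
New interval (same dose) = 20.5 / 0.2830 = 72.44 h

72.4 h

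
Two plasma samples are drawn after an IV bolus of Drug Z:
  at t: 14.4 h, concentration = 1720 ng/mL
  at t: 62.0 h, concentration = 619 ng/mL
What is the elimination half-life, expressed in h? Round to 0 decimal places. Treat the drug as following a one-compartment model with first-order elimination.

32 h

k = ln(C₁/C₂) / (t₂ − t₁) = ln(1720/619) / (62.0 − 14.4)
  = 1.022 / 47.60 = 0.02147 h⁻¹
t½ = ln2 / k = 0.693147 / 0.02147 = 32.28 h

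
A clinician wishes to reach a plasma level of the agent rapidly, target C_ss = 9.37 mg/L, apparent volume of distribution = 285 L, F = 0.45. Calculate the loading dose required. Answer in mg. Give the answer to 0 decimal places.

LD = Css × Vd / F = 9.37 × 285 / 0.45 = 5934 mg

5934 mg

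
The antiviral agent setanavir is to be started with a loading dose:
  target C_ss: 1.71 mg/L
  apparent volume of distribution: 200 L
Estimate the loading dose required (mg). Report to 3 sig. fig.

LD = Css × Vd = 1.71 × 200 = 342.0 mg

342 mg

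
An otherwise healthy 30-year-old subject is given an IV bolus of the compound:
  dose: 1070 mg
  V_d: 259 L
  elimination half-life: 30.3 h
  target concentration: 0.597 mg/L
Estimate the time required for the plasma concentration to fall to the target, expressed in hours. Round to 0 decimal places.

85 h

C₀ = Dose / Vd = 1070 / 259 = 4.131 mg/L
k = ln2 / t½ = 0.693147 / 30.3 = 0.02288 h⁻¹
t = ln(C₀ / C) / k = ln(4.131 / 0.597) / 0.02288
  = ln(6.920) / 0.02288 = 1.934 / 0.02288 = 84.53 h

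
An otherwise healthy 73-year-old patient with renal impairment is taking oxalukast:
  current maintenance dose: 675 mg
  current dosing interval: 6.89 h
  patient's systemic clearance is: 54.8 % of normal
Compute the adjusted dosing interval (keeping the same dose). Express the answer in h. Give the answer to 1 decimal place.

12.6 h

To keep the same average steady-state level, dosing rate must scale with clearance.
CL ratio = 54.8 / 100 = 0.5480
New interval (same dose) = 6.89 / 0.5480 = 12.57 h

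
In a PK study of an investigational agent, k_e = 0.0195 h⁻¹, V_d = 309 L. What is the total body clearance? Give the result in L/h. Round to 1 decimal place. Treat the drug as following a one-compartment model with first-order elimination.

CL = k × Vd = 0.0195 × 309 = 6.026 L/h

6.0 L/h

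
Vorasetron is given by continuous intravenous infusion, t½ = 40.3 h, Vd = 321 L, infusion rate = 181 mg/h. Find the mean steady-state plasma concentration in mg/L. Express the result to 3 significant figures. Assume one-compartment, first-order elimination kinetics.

k = ln2 / t½ = 0.693147 / 40.3 = 0.01720 h⁻¹
CL = k × Vd = 0.01720 × 321 = 5.521 L/h
At steady state Css = R₀ / CL = 181 / 5.521 = 32.78 mg/L

32.8 mg/L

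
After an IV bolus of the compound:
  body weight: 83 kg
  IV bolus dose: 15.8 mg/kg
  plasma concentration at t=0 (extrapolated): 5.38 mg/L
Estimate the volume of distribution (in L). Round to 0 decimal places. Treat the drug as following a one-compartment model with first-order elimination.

244 L

Dose = 15.8 × 83 = 1311 mg
Vd = Dose / C₀ = 1311 / 5.38 = 243.7 L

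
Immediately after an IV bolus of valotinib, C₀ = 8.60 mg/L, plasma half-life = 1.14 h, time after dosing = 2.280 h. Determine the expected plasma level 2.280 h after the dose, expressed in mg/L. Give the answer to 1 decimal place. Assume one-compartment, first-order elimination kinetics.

2.2 mg/L

k = ln2 / t½ = 0.693147 / 1.14 = 0.6080 h⁻¹
t / t½ = 2.280 / 1.14 = 2 half-lives
C = C₀ × (1/2)^2 = 8.600 × 0.2500 = 2.150 mg/L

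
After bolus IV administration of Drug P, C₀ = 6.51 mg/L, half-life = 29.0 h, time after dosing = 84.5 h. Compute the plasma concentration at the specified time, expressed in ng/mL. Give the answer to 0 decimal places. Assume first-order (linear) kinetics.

864 ng/mL

k = ln2 / t½ = 0.693147 / 29.0 = 0.02390 h⁻¹
C = C₀ · e^(−k·t) = 6.510 × e^(−0.02390 × 84.5)
  = 6.510 × 0.1327 = 0.8639 mg/L
Convert: 0.8639 mg/L × 1000 = 863.9 ng/mL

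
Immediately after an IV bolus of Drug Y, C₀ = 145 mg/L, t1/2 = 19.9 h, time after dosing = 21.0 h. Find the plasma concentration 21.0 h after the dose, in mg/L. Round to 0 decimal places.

k = ln2 / t½ = 0.693147 / 19.9 = 0.03483 h⁻¹
C = C₀ · e^(−k·t) = 145.0 × e^(−0.03483 × 21.0)
  = 145.0 × 0.4812 = 69.77 mg/L

70 mg/L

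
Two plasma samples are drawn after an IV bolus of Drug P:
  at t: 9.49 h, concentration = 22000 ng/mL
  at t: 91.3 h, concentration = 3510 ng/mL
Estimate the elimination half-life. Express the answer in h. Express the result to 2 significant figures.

31 h

k = ln(C₁/C₂) / (t₂ − t₁) = ln(22000/3510) / (91.3 − 9.49)
  = 1.835 / 81.81 = 0.02243 h⁻¹
t½ = ln2 / k = 0.693147 / 0.02243 = 30.90 h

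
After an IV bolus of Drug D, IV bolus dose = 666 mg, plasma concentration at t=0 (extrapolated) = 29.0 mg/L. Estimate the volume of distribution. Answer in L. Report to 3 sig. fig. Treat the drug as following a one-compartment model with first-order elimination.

Vd = Dose / C₀ = 666.0 / 29.0 = 22.97 L

23.0 L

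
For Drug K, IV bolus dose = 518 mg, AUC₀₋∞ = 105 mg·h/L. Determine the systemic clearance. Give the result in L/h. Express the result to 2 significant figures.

4.9 L/h

CL = Dose / AUC = 518 / 105 = 4.933 L/h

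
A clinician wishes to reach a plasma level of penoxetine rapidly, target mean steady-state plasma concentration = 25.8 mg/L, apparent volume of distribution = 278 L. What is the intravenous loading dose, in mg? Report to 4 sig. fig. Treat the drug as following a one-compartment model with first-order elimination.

LD = Css × Vd = 25.8 × 278 = 7172 mg

7172 mg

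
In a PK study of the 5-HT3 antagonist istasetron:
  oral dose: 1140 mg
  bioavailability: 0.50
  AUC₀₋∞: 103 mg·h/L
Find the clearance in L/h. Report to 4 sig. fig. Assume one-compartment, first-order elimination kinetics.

CL = F·Dose / AUC = 0.50 × 1140 / 103 = 5.534 L/h

5.534 L/h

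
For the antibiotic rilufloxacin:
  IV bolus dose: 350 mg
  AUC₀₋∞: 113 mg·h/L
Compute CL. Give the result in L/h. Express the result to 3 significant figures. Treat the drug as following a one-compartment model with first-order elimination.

CL = Dose / AUC = 350 / 113 = 3.097 L/h

3.10 L/h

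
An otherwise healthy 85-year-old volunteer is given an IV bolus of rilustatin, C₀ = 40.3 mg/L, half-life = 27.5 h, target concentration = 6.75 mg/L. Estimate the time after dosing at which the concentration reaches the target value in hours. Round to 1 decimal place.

k = ln2 / t½ = 0.693147 / 27.5 = 0.02521 h⁻¹
t = ln(C₀ / C) / k = ln(40.30 / 6.75) / 0.02521
  = ln(5.970) / 0.02521 = 1.787 / 0.02521 = 70.88 h

70.9 h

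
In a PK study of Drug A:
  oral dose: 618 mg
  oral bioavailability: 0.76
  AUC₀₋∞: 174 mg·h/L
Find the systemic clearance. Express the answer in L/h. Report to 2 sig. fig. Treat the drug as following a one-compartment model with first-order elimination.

2.7 L/h

CL = F·Dose / AUC = 0.76 × 618 / 174 = 2.699 L/h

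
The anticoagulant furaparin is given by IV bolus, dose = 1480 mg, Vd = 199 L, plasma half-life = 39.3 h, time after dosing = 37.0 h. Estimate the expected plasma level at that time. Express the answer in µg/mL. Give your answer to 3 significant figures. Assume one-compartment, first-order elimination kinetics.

C₀ = Dose / Vd = 1480 / 199 = 7.437 mg/L
k = ln2 / t½ = 0.693147 / 39.3 = 0.01764 h⁻¹
C = C₀ · e^(−k·t) = 7.437 × e^(−0.01764 × 37.0)
  = 7.437 × 0.5206 = 3.872 mg/L
(3.872 mg/L = 3.872 µg/mL)

3.87 µg/mL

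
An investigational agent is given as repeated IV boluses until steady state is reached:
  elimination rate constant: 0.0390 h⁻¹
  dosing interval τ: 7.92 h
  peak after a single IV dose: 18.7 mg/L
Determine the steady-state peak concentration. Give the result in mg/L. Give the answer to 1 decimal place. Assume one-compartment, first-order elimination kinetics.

e^(−kτ) = e^(−0.03900 × 7.92) = 0.7343
Accumulation ratio R = 1 / (1 − e^(−kτ)) = 1 / (1 − 0.7343) = 3.764
Steady-state peak = C₀ × R = 18.7 × 3.764 = 70.39 mg/L

70.4 mg/L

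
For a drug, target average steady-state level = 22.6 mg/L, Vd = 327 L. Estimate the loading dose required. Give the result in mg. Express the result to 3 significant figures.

LD = Css × Vd = 22.6 × 327 = 7390 mg

7390 mg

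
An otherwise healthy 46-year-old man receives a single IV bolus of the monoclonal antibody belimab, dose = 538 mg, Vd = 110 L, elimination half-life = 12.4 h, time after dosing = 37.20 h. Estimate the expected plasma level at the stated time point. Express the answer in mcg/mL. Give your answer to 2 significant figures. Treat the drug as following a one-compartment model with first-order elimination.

C₀ = Dose / Vd = 538.0 / 110 = 4.891 mg/L
k = ln2 / t½ = 0.693147 / 12.4 = 0.05590 h⁻¹
t / t½ = 37.20 / 12.4 = 3 half-lives
C = C₀ × (1/2)^3 = 4.891 × 0.1250 = 0.6114 mg/L
(0.6114 mg/L = 0.6114 mcg/mL)

0.61 mcg/mL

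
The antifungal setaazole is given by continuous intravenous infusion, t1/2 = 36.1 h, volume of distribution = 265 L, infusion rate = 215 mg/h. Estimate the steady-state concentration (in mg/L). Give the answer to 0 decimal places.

k = ln2 / t½ = 0.693147 / 36.1 = 0.01920 h⁻¹
CL = k × Vd = 0.01920 × 265 = 5.088 L/h
At steady state Css = R₀ / CL = 215 / 5.088 = 42.26 mg/L

42 mg/L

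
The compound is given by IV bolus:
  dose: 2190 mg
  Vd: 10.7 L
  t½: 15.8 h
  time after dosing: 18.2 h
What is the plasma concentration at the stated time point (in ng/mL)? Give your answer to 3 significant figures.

92100 ng/mL

C₀ = Dose / Vd = 2190 / 10.7 = 204.7 mg/L
k = ln2 / t½ = 0.693147 / 15.8 = 0.04387 h⁻¹
C = C₀ · e^(−k·t) = 204.7 × e^(−0.04387 × 18.2)
  = 204.7 × 0.4500 = 92.12 mg/L
Convert: 92.12 mg/L × 1000 = 92120 ng/mL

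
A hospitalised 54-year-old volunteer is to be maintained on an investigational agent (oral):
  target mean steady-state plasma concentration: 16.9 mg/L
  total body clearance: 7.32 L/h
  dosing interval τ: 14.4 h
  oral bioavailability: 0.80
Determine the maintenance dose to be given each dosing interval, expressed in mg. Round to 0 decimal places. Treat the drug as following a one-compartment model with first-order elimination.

2227 mg

At steady state, F × (Dose/τ) = Css × CL.
Dose = Css × CL × τ / F = 16.9 × 7.320 × 14.4 / 0.80 = 2227 mg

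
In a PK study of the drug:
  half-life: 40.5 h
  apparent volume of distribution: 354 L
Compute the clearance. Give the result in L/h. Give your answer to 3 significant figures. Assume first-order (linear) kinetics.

6.06 L/h

k = ln2 / t½ = 0.693147 / 40.5 = 0.01711 h⁻¹
CL = k × Vd = 0.01711 × 354 = 6.057 L/h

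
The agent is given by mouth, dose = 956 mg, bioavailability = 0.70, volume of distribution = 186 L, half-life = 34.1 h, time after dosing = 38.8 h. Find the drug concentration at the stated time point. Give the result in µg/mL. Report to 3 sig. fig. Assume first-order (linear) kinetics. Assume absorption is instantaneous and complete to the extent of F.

1.64 µg/mL

Amount reaching circulation = F × Dose = 0.70 × 956.0 = 669.2 mg
C₀ = F·Dose / Vd = 669.2 / 186 = 3.598 mg/L
k = ln2 / t½ = 0.693147 / 34.1 = 0.02033 h⁻¹
C = C₀ · e^(−k·t) = 3.598 × e^(−0.02033 × 38.8)
  = 3.598 × 0.4544 = 1.635 mg/L
(1.635 mg/L = 1.635 µg/mL)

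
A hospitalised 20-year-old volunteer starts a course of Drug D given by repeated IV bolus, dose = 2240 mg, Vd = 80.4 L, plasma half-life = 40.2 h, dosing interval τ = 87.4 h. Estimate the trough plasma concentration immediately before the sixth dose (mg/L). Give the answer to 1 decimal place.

C₀ per dose = Dose / Vd = 2240 / 80.4 = 27.86 mg/L
k = ln2 / t½ = 0.693147 / 40.2 = 0.01724 h⁻¹
Fraction remaining after one interval: r = e^(−kτ) = e^(−0.01724 × 87.4) = 0.2216
Before dose 6, 5 doses have been given (aged 1τ, 2τ, 3τ, 4τ, 5τ).
C_trough = C₀ × (r + r² + … + r^5) = C₀ × r(1−r^5)/(1−r)
        = 27.86 × 0.2216 × (1 − 0.0005344) / (1 − 0.2216) = 7.927 mg/L

7.9 mg/L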